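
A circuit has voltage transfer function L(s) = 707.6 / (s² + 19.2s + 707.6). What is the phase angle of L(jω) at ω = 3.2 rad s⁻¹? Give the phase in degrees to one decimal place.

-5.0 deg

∠[(j3.2)² + 19.2(j3.2) + 707.6] = ∠[697.36 + j61.44] = 5.03°
∠L(j3.2) = −5.03° = -5.03°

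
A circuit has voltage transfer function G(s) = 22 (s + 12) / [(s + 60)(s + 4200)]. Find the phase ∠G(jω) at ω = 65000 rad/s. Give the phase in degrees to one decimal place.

∠(j65000 + 12) = arctan(65000/12) = 89.99°
∠(j65000 + 60) = arctan(65000/60) = 89.95°
∠(j65000 + 4200) = arctan(65000/4200) = 86.30°
∠G(j65000) = 89.99° − (89.95° + 86.30°) = -86.26°

-86.3°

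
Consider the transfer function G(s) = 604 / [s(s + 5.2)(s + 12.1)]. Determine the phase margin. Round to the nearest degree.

Gain crossover: |G(jω)| = 1 at ω ≈ 5.79 rad/sec.
∠G(j5.79) = −90° − arctan(5.79/5.2) − arctan(5.79/12.1) ≈ -163.62°
PM = 180° + (-163.62°) = 16.38°

16°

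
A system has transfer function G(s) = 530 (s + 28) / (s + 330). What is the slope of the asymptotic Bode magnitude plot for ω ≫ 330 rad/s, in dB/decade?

With 1 zero and 1 pole, the high-frequency asymptotic slope is 20 × (1 − 1) = 0 dB/decade.

0 dB/decade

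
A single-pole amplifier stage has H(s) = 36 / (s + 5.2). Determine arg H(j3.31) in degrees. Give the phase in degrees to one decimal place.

-32.5°

∠(j3.31 + 5.2) = arctan(3.31/5.2) = 32.48°
∠H(j3.31) = −32.48° = -32.48°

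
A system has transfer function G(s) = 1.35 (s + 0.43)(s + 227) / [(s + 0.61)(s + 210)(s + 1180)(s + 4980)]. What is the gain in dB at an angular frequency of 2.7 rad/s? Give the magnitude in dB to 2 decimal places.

|j2.7 + 0.43| = √(2.7² + 0.43²) = 2.734
|j2.7 + 227| = √(2.7² + 227²) = 227
|j2.7 + 0.61| = √(2.7² + 0.61²) = 2.768
|j2.7 + 210| = √(2.7² + 210²) = 210
|j2.7 + 1180| = √(2.7² + 1180²) = 1180
|j2.7 + 4980| = √(2.7² + 4980²) = 4980
|G(j2.7)| = 1.35 × 2.734 × 227 / (2.768 × 210 × 1180 × 4980) = 2.4527e-07
20 log₁₀(2.4527e-07) = -132.207 dB

-132.21 dB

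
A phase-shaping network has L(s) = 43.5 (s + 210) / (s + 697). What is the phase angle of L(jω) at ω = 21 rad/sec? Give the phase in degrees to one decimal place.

4.0°

∠(j21 + 210) = arctan(21/210) = 5.71°
∠(j21 + 697) = arctan(21/697) = 1.73°
∠L(j21) = 5.71° − 1.73° = 3.98°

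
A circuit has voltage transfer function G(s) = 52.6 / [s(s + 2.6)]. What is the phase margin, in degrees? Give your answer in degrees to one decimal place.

20.3 deg

Gain crossover: |G(jω)| = 1 at ω ≈ 7.02 rad s⁻¹.
∠G(j7.02) = −90° − arctan(7.02/2.6) ≈ -159.69°
PM = 180° + (-159.69°) = 20.31°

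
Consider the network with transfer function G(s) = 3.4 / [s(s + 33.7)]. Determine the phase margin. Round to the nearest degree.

90°

Gain crossover: |G(jω)| = 1 at ω ≈ 0.101 rad s⁻¹.
∠G(j0.101) = −90° − arctan(0.101/33.7) ≈ -90.17°
PM = 180° + (-90.17°) = 89.83°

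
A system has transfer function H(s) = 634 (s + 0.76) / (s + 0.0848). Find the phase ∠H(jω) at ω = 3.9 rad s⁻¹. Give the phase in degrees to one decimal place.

-9.8°

∠(j3.9 + 0.76) = arctan(3.9/0.76) = 78.97°
∠(j3.9 + 0.0848) = arctan(3.9/0.0848) = 88.75°
∠H(j3.9) = 78.97° − 88.75° = -9.78°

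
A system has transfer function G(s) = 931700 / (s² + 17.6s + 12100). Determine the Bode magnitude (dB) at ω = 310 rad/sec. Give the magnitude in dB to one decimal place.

20.9 dB

|(j310)² + 17.6(j310) + 12100| = |-84000 + j5456| = 8.418e+04
|G(j310)| = 931700 / 8.418e+04 = 11.068
20 log₁₀(11.068) = 20.88 dB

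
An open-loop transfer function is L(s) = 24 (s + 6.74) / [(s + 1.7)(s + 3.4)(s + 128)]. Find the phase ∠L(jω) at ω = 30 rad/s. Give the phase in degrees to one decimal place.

-106.1 deg

∠(j30 + 6.74) = arctan(30/6.74) = 77.34°
∠(j30 + 1.7) = arctan(30/1.7) = 86.76°
∠(j30 + 3.4) = arctan(30/3.4) = 83.53°
∠(j30 + 128) = arctan(30/128) = 13.19°
∠L(j30) = 77.34° − (86.76° + 83.53° + 13.19°) = -106.14°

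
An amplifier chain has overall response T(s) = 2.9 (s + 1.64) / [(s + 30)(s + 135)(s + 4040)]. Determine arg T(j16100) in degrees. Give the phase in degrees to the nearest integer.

-165°

∠(j16100 + 1.64) = arctan(16100/1.64) = 89.99°
∠(j16100 + 30) = arctan(16100/30) = 89.89°
∠(j16100 + 135) = arctan(16100/135) = 89.52°
∠(j16100 + 4040) = arctan(16100/4040) = 75.91°
∠T(j16100) = 89.99° − (89.89° + 89.52° + 75.91°) = -165.33°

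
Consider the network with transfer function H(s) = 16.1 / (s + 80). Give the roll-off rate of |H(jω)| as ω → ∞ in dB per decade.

With 0 zeros and 1 pole, the high-frequency asymptotic slope is 20 × (0 − 1) = -20 dB/decade.

-20 dB/decade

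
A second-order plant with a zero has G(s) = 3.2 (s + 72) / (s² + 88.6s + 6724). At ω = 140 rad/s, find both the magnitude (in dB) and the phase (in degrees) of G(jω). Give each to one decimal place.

|j140 + 72| = √(140² + 72²) = 157.4
|(j140)² + 88.6(j140) + 6724| = |-12876 + j12404| = 1.788e+04
|G(j140)| = 3.2 × 157.4 / 1.788e+04 = 0.028177
20 log₁₀(0.028177) = -31.00 dB
∠(j140 + 72) = arctan(140/72) = 62.78°
∠[(j140)² + 88.6(j140) + 6724] = ∠[-12876 + j12404] = 136.07°
∠G(j140) = 62.78° − 136.07° = -73.29°

|G| = -31.0 dB, ∠G = -73.3 deg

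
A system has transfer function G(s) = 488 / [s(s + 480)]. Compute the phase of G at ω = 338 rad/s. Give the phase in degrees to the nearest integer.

-125 deg

∠(j338 + 480) = arctan(338/480) = 35.15°
∠(j338) = 90.00°
∠G(j338) = − (35.15° + 90.00°) = -125.15°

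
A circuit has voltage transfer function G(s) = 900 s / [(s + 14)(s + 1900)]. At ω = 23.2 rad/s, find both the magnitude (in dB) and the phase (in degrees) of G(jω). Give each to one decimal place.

|G| = -7.8 dB, ∠G = 30.4°

|j23.2| = 23.2
|j23.2 + 14| = √(23.2² + 14²) = 27.1
|j23.2 + 1900| = √(23.2² + 1900²) = 1900
|G(j23.2)| = 900 × 23.2 / (27.1 × 1900) = 0.40553
20 log₁₀(0.40553) = -7.84 dB
∠(j23.2) = 90.00°
∠(j23.2 + 14) = arctan(23.2/14) = 58.89°
∠(j23.2 + 1900) = arctan(23.2/1900) = 0.70°
∠G(j23.2) = 90.00° − (58.89° + 0.70°) = 30.41°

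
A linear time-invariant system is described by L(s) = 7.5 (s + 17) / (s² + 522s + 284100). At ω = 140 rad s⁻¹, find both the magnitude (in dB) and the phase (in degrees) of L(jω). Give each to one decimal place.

|L| = -48.3 dB, ∠L = 67.6°

|j140 + 17| = √(140² + 17²) = 141
|(j140)² + 522(j140) + 284100| = |2.645e+05 + j73080| = 2.744e+05
|L(j140)| = 7.5 × 141 / 2.744e+05 = 0.0038545
20 log₁₀(0.0038545) = -48.28 dB
∠(j140 + 17) = arctan(140/17) = 83.08°
∠[(j140)² + 522(j140) + 284100] = ∠[2.645e+05 + j73080] = 15.45°
∠L(j140) = 83.08° − 15.45° = 67.63°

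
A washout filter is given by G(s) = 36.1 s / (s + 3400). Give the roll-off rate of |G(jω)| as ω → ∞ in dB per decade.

With 1 zero and 1 pole, the high-frequency asymptotic slope is 20 × (1 − 1) = 0 dB/decade.

0 dB/decade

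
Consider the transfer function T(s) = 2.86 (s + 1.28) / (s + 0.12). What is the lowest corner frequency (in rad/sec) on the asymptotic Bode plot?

0.12 rad/sec

Break frequencies occur at each pole and zero magnitude: 0.12 rad/sec, 1.28 rad/sec.
The lowest is 0.12 rad/sec.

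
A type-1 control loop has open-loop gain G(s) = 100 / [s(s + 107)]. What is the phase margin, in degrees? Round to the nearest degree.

89 deg

Gain crossover: |G(jω)| = 1 at ω ≈ 0.935 rad/s.
∠G(j0.935) = −90° − arctan(0.935/107) ≈ -90.50°
PM = 180° + (-90.50°) = 89.50°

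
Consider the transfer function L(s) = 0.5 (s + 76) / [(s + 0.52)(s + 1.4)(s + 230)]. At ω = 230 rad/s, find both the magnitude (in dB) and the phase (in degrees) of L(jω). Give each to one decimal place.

|j230 + 76| = √(230² + 76²) = 242.2
|j230 + 0.52| = √(230² + 0.52²) = 230
|j230 + 1.4| = √(230² + 1.4²) = 230
|j230 + 230| = √(230² + 230²) = 325.3
|L(j230)| = 0.5 × 242.2 / (230 × 230 × 325.3) = 7.0387e-06
20 log₁₀(7.0387e-06) = -103.05 dB
∠(j230 + 76) = arctan(230/76) = 71.71°
∠(j230 + 0.52) = arctan(230/0.52) = 89.87°
∠(j230 + 1.4) = arctan(230/1.4) = 89.65°
∠(j230 + 230) = arctan(230/230) = 45.00°
∠L(j230) = 71.71° − (89.87° + 89.65° + 45.00°) = -152.81°

|L| = -103.1 dB, ∠L = -152.8°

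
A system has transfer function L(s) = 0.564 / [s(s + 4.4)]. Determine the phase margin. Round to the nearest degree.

Gain crossover: |L(jω)| = 1 at ω ≈ 0.128 rad/sec.
∠L(j0.128) = −90° − arctan(0.128/4.4) ≈ -91.67°
PM = 180° + (-91.67°) = 88.33°

88°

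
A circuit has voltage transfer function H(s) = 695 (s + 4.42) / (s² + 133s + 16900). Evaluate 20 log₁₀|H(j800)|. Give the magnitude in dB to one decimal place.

|j800 + 4.42| = √(800² + 4.42²) = 800
|(j800)² + 133(j800) + 16900| = |-6.231e+05 + j1.064e+05| = 6.321e+05
|H(j800)| = 695 × 800 / 6.321e+05 = 0.87959
20 log₁₀(0.87959) = -1.11 dB

-1.1 dB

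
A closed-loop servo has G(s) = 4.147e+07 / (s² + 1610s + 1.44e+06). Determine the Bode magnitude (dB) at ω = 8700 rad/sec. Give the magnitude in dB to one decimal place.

|(j8700)² + 1610(j8700) + 1.44e+06| = |-7.425e+07 + j1.4007e+07| = 7.556e+07
|G(j8700)| = 4.147e+07 / 7.556e+07 = 0.54884
20 log₁₀(0.54884) = -5.21 dB

-5.2 dB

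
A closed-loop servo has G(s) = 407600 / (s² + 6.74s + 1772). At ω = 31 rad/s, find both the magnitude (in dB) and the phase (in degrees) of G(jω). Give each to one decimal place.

|G| = 53.7 dB, ∠G = -14.4°

|(j31)² + 6.74(j31) + 1772| = |811 + j208.94| = 837.5
|G(j31)| = 407600 / 837.5 = 486.7
20 log₁₀(486.7) = 53.75 dB
∠[(j31)² + 6.74(j31) + 1772] = ∠[811 + j208.94] = 14.45°
∠G(j31) = −14.45° = -14.45°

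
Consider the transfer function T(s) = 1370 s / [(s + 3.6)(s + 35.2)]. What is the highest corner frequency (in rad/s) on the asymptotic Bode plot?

Break frequencies occur at each pole and zero magnitude: 3.6 rad/s, 35.2 rad/s.
The highest is 35.2 rad/s.

35.2 rad/s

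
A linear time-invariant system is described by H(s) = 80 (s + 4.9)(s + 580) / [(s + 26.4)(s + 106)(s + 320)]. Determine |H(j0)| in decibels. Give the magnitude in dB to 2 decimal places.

-11.91 dB

H(0) = 80 × 4.9 × 580 / (26.4 × 106 × 320) = 0.2539
20 log₁₀(0.2539) = -11.907 dB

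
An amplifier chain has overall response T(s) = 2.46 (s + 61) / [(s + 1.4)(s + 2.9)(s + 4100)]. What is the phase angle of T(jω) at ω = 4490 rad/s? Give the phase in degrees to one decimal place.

∠(j4490 + 61) = arctan(4490/61) = 89.22°
∠(j4490 + 1.4) = arctan(4490/1.4) = 89.98°
∠(j4490 + 2.9) = arctan(4490/2.9) = 89.96°
∠(j4490 + 4100) = arctan(4490/4100) = 47.60°
∠T(j4490) = 89.22° − (89.98° + 89.96° + 47.60°) = -138.32°

-138.3°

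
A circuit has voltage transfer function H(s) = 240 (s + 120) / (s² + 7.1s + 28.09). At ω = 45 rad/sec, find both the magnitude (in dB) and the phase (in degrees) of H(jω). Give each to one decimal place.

|H| = 23.6 dB, ∠H = -150.4 deg

|j45 + 120| = √(45² + 120²) = 128.2
|(j45)² + 7.1(j45) + 28.09| = |-1996.9 + j319.5| = 2022
|H(j45)| = 240 × 128.2 / 2022 = 15.21
20 log₁₀(15.21) = 23.64 dB
∠(j45 + 120) = arctan(45/120) = 20.56°
∠[(j45)² + 7.1(j45) + 28.09] = ∠[-1996.9 + j319.5] = 170.91°
∠H(j45) = 20.56° − 170.91° = -150.35°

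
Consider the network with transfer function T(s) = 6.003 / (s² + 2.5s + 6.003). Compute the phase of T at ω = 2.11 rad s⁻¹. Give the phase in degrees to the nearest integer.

-74°

∠[(j2.11)² + 2.5(j2.11) + 6.003] = ∠[1.5509 + j5.275] = 73.62°
∠T(j2.11) = −73.62° = -73.62°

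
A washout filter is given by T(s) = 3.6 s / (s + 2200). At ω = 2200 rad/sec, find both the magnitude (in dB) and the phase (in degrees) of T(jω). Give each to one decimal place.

|T| = 8.1 dB, ∠T = 45.0 deg

|j2200| = 2200
|j2200 + 2200| = √(2200² + 2200²) = 3111
|T(j2200)| = 3.6 × 2200 / 3111 = 2.5456
20 log₁₀(2.5456) = 8.12 dB
∠(j2200) = 90.00°
∠(j2200 + 2200) = arctan(2200/2200) = 45.00°
∠T(j2200) = 90.00° − 45.00° = 45.00°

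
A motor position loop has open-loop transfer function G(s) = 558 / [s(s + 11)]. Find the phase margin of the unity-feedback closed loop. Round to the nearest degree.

Gain crossover: |G(jω)| = 1 at ω ≈ 22.4 rad/sec.
∠G(j22.4) = −90° − arctan(22.4/11) ≈ -153.82°
PM = 180° + (-153.82°) = 26.18°

26°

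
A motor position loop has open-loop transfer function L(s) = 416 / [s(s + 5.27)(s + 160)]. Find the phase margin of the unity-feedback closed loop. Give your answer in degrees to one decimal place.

84.5°

Gain crossover: |L(jω)| = 1 at ω ≈ 0.491 rad/s.
∠L(j0.491) = −90° − arctan(0.491/5.27) − arctan(0.491/160) ≈ -95.50°
PM = 180° + (-95.50°) = 84.50°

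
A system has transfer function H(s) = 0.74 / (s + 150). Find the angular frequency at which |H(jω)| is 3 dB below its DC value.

150 rad s⁻¹

For a single-pole low-pass, the −3 dB point is at the pole: ω = 150 rad s⁻¹.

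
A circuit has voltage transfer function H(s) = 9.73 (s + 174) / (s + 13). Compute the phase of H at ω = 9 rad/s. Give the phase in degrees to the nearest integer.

-32°

∠(j9 + 174) = arctan(9/174) = 2.96°
∠(j9 + 13) = arctan(9/13) = 34.70°
∠H(j9) = 2.96° − 34.70° = -31.73°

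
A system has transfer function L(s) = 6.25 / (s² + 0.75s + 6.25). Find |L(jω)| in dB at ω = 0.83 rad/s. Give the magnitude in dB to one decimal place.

|(j0.83)² + 0.75(j0.83) + 6.25| = |5.5611 + j0.6225| = 5.596
|L(j0.83)| = 6.25 / 5.596 = 1.1169
20 log₁₀(1.1169) = 0.96 dB

1.0 dB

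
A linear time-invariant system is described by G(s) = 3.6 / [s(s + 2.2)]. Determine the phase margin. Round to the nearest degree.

Gain crossover: |G(jω)| = 1 at ω ≈ 1.38 rad/sec.
∠G(j1.38) = −90° − arctan(1.38/2.2) ≈ -122.19°
PM = 180° + (-122.19°) = 57.81°

58 deg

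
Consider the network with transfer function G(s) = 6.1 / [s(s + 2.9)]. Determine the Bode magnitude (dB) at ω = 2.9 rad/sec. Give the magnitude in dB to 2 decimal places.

|j2.9 + 2.9| = √(2.9² + 2.9²) = 4.101
|j2.9| = 2.9
|G(j2.9)| = 6.1 / (4.101 × 2.9) = 0.51288
20 log₁₀(0.51288) = -5.800 dB

-5.80 dB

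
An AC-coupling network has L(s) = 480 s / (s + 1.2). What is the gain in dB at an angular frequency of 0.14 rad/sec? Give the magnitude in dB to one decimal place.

34.9 dB

|j0.14| = 0.14
|j0.14 + 1.2| = √(0.14² + 1.2²) = 1.208
|L(j0.14)| = 480 × 0.14 / 1.208 = 55.623
20 log₁₀(55.623) = 34.91 dB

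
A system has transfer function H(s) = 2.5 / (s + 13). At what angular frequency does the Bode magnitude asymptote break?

The single real pole at s = −13 gives a corner at ω = 13 rad s⁻¹.

13 rad s⁻¹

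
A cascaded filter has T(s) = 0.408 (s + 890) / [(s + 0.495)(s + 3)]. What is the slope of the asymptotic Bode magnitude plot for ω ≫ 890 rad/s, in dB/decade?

With 1 zero and 2 poles, the high-frequency asymptotic slope is 20 × (1 − 2) = -20 dB/decade.

-20 dB/decade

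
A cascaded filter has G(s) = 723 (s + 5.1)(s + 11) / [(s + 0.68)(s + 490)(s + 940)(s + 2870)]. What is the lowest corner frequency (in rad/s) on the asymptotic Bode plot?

Break frequencies occur at each pole and zero magnitude: 0.68 rad/s, 5.1 rad/s, 11 rad/s, 490 rad/s, 940 rad/s, 2870 rad/s.
The lowest is 0.68 rad/s.

0.68 rad/s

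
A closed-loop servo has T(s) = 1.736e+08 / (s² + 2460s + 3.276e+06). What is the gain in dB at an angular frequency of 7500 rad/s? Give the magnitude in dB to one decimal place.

|(j7500)² + 2460(j7500) + 3.276e+06| = |-5.2974e+07 + j1.845e+07| = 5.609e+07
|T(j7500)| = 1.736e+08 / 5.609e+07 = 3.0948
20 log₁₀(3.0948) = 9.81 dB

9.8 dB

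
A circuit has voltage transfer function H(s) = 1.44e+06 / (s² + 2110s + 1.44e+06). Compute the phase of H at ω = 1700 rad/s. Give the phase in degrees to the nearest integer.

-112°

∠[(j1700)² + 2110(j1700) + 1.44e+06] = ∠[-1.45e+06 + j3.587e+06] = 112.01°
∠H(j1700) = −112.01° = -112.01°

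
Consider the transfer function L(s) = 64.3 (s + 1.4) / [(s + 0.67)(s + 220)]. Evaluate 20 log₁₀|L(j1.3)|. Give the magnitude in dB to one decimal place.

|j1.3 + 1.4| = √(1.3² + 1.4²) = 1.91
|j1.3 + 0.67| = √(1.3² + 0.67²) = 1.462
|j1.3 + 220| = √(1.3² + 220²) = 220
|L(j1.3)| = 64.3 × 1.91 / (1.462 × 220) = 0.3818
20 log₁₀(0.3818) = -8.36 dB

-8.4 dB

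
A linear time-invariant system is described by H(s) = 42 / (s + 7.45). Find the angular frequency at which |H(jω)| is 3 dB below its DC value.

For a single-pole low-pass, the −3 dB point is at the pole: ω = 7.45 rad s⁻¹.

7.45 rad s⁻¹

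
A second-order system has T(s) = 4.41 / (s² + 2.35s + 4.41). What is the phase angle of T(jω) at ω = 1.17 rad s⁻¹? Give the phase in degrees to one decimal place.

∠[(j1.17)² + 2.35(j1.17) + 4.41] = ∠[3.0411 + j2.7495] = 42.12°
∠T(j1.17) = −42.12° = -42.12°

-42.1°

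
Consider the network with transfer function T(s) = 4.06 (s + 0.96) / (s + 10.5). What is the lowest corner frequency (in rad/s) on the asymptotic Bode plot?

0.96 rad/s

Break frequencies occur at each pole and zero magnitude: 0.96 rad/s, 10.5 rad/s.
The lowest is 0.96 rad/s.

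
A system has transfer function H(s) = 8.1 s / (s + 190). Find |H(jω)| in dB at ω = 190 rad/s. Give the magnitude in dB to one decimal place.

15.2 dB

|j190| = 190
|j190 + 190| = √(190² + 190²) = 268.7
|H(j190)| = 8.1 × 190 / 268.7 = 5.7276
20 log₁₀(5.7276) = 15.16 dB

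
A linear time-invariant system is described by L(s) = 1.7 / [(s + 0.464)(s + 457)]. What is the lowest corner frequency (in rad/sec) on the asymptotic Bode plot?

0.464 rad/sec

Break frequencies occur at each pole and zero magnitude: 0.464 rad/sec, 457 rad/sec.
The lowest is 0.464 rad/sec.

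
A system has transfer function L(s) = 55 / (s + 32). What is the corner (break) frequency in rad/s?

The single real pole at s = −32 gives a corner at ω = 32 rad/s.

32 rad/s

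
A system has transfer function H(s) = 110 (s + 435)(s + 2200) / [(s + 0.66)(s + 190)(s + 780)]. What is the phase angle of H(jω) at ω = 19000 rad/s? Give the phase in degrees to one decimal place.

-95.0 deg

∠(j19000 + 435) = arctan(19000/435) = 88.69°
∠(j19000 + 2200) = arctan(19000/2200) = 83.40°
∠(j19000 + 0.66) = arctan(19000/0.66) = 90.00°
∠(j19000 + 190) = arctan(19000/190) = 89.43°
∠(j19000 + 780) = arctan(19000/780) = 87.65°
∠H(j19000) = 88.69° + 83.40° − (90.00° + 89.43° + 87.65°) = -94.99°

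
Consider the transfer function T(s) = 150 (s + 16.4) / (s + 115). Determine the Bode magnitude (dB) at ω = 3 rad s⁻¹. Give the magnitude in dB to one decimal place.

|j3 + 16.4| = √(3² + 16.4²) = 16.67
|j3 + 115| = √(3² + 115²) = 115
|T(j3)| = 150 × 16.67 / 115 = 21.739
20 log₁₀(21.739) = 26.74 dB

26.7 dB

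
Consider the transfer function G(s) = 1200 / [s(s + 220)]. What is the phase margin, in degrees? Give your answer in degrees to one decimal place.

Gain crossover: |G(jω)| = 1 at ω ≈ 5.45 rad/sec.
∠G(j5.45) = −90° − arctan(5.45/220) ≈ -91.42°
PM = 180° + (-91.42°) = 88.58°

88.6°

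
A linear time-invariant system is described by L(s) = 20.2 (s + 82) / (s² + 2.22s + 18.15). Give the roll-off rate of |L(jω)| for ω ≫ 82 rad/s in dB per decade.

With 1 zero and 2 poles, the high-frequency asymptotic slope is 20 × (1 − 2) = -20 dB/decade.

-20 dB/decade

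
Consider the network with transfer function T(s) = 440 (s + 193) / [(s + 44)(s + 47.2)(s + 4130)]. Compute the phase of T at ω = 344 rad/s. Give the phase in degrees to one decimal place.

∠(j344 + 193) = arctan(344/193) = 60.71°
∠(j344 + 44) = arctan(344/44) = 82.71°
∠(j344 + 47.2) = arctan(344/47.2) = 82.19°
∠(j344 + 4130) = arctan(344/4130) = 4.76°
∠T(j344) = 60.71° − (82.71° + 82.19° + 4.76°) = -108.95°

-109.0 deg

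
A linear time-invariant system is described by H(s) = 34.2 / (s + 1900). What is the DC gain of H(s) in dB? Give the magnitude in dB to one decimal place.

-34.9 dB

H(0) = 34.2 / 1900 = 0.018
20 log₁₀(0.018) = -34.89 dB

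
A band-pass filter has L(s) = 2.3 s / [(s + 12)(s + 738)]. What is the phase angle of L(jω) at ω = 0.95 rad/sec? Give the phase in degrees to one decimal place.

85.4 deg

∠(j0.95) = 90.00°
∠(j0.95 + 12) = arctan(0.95/12) = 4.53°
∠(j0.95 + 738) = arctan(0.95/738) = 0.07°
∠L(j0.95) = 90.00° − (4.53° + 0.07°) = 85.40°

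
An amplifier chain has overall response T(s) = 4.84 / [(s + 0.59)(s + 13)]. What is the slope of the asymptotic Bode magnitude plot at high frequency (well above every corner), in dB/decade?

-40 dB/decade

With 0 zeros and 2 poles, the high-frequency asymptotic slope is 20 × (0 − 2) = -40 dB/decade.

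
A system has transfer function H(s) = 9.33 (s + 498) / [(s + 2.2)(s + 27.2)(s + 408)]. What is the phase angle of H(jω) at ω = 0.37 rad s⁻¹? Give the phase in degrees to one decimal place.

-10.3°

∠(j0.37 + 498) = arctan(0.37/498) = 0.04°
∠(j0.37 + 2.2) = arctan(0.37/2.2) = 9.55°
∠(j0.37 + 27.2) = arctan(0.37/27.2) = 0.78°
∠(j0.37 + 408) = arctan(0.37/408) = 0.05°
∠H(j0.37) = 0.04° − (9.55° + 0.78° + 0.05°) = -10.34°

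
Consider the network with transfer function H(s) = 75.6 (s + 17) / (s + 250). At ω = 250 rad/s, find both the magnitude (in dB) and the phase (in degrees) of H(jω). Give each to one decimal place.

|H| = 34.6 dB, ∠H = 41.1°

|j250 + 17| = √(250² + 17²) = 250.6
|j250 + 250| = √(250² + 250²) = 353.6
|H(j250)| = 75.6 × 250.6 / 353.6 = 53.581
20 log₁₀(53.581) = 34.58 dB
∠(j250 + 17) = arctan(250/17) = 86.11°
∠(j250 + 250) = arctan(250/250) = 45.00°
∠H(j250) = 86.11° − 45.00° = 41.11°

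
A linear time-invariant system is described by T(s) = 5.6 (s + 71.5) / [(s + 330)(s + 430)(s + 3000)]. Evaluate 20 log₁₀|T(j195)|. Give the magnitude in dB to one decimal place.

|j195 + 71.5| = √(195² + 71.5²) = 207.7
|j195 + 330| = √(195² + 330²) = 383.3
|j195 + 430| = √(195² + 430²) = 472.1
|j195 + 3000| = √(195² + 3000²) = 3006
|T(j195)| = 5.6 × 207.7 / (383.3 × 472.1 × 3006) = 2.1377e-06
20 log₁₀(2.1377e-06) = -113.40 dB

-113.4 dB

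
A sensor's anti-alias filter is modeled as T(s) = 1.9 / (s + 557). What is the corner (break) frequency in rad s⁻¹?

557 rad s⁻¹

The single real pole at s = −557 gives a corner at ω = 557 rad s⁻¹.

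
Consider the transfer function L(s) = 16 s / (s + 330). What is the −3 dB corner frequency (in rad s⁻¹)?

330 rad s⁻¹

For a single-pole high-pass, the −3 dB point is at the pole: ω = 330 rad s⁻¹.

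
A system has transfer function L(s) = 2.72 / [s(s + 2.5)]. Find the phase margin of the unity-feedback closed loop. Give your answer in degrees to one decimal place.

Gain crossover: |L(jω)| = 1 at ω ≈ 1.01 rad s⁻¹.
∠L(j1.01) = −90° − arctan(1.01/2.5) ≈ -111.98°
PM = 180° + (-111.98°) = 68.02°

68.0°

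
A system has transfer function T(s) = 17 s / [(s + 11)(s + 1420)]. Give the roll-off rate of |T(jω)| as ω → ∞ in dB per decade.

With 1 zero and 2 poles, the high-frequency asymptotic slope is 20 × (1 − 2) = -20 dB/decade.

-20 dB/decade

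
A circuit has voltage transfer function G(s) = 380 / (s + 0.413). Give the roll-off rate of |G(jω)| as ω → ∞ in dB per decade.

With 0 zeros and 1 pole, the high-frequency asymptotic slope is 20 × (0 − 1) = -20 dB/decade.

-20 dB/decade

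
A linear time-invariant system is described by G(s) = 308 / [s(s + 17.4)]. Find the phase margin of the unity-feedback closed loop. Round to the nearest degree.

51°

Gain crossover: |G(jω)| = 1 at ω ≈ 13.8 rad s⁻¹.
∠G(j13.8) = −90° − arctan(13.8/17.4) ≈ -128.52°
PM = 180° + (-128.52°) = 51.48°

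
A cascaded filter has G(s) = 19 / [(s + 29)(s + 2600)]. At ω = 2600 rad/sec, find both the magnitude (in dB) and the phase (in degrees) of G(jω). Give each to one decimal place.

|G| = -114.0 dB, ∠G = -134.4°

|j2600 + 29| = √(2600² + 29²) = 2600
|j2600 + 2600| = √(2600² + 2600²) = 3677
|G(j2600)| = 19 / (2600 × 3677) = 1.9873e-06
20 log₁₀(1.9873e-06) = -114.03 dB
∠(j2600 + 29) = arctan(2600/29) = 89.36°
∠(j2600 + 2600) = arctan(2600/2600) = 45.00°
∠G(j2600) = − (89.36° + 45.00°) = -134.36°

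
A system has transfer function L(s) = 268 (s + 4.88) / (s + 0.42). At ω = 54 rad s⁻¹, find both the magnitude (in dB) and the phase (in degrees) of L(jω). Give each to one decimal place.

|L| = 48.6 dB, ∠L = -4.7°

|j54 + 4.88| = √(54² + 4.88²) = 54.22
|j54 + 0.42| = √(54² + 0.42²) = 54
|L(j54)| = 268 × 54.22 / 54 = 269.08
20 log₁₀(269.08) = 48.60 dB
∠(j54 + 4.88) = arctan(54/4.88) = 84.84°
∠(j54 + 0.42) = arctan(54/0.42) = 89.55°
∠L(j54) = 84.84° − 89.55° = -4.72°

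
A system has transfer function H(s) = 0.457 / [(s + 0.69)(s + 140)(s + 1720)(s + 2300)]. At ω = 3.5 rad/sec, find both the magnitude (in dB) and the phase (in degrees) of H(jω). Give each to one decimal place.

|H| = -192.7 dB, ∠H = -80.5°

|j3.5 + 0.69| = √(3.5² + 0.69²) = 3.567
|j3.5 + 140| = √(3.5² + 140²) = 140
|j3.5 + 1720| = √(3.5² + 1720²) = 1720
|j3.5 + 2300| = √(3.5² + 2300²) = 2300
|H(j3.5)| = 0.457 / (3.567 × 140 × 1720 × 2300) = 2.3123e-10
20 log₁₀(2.3123e-10) = -192.72 dB
∠(j3.5 + 0.69) = arctan(3.5/0.69) = 78.85°
∠(j3.5 + 140) = arctan(3.5/140) = 1.43°
∠(j3.5 + 1720) = arctan(3.5/1720) = 0.12°
∠(j3.5 + 2300) = arctan(3.5/2300) = 0.09°
∠H(j3.5) = − (78.85° + 1.43° + 0.12° + 0.09°) = -80.48°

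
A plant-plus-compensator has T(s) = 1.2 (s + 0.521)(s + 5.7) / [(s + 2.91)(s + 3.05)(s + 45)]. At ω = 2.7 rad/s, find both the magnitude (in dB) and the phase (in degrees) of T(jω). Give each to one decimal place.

|T| = -30.9 dB, ∠T = 16.6 deg

|j2.7 + 0.521| = √(2.7² + 0.521²) = 2.75
|j2.7 + 5.7| = √(2.7² + 5.7²) = 6.307
|j2.7 + 2.91| = √(2.7² + 2.91²) = 3.97
|j2.7 + 3.05| = √(2.7² + 3.05²) = 4.073
|j2.7 + 45| = √(2.7² + 45²) = 45.08
|T(j2.7)| = 1.2 × 2.75 × 6.307 / (3.97 × 4.073 × 45.08) = 0.028551
20 log₁₀(0.028551) = -30.89 dB
∠(j2.7 + 0.521) = arctan(2.7/0.521) = 79.08°
∠(j2.7 + 5.7) = arctan(2.7/5.7) = 25.35°
∠(j2.7 + 2.91) = arctan(2.7/2.91) = 42.86°
∠(j2.7 + 3.05) = arctan(2.7/3.05) = 41.52°
∠(j2.7 + 45) = arctan(2.7/45) = 3.43°
∠T(j2.7) = 79.08° + 25.35° − (42.86° + 41.52° + 3.43°) = 16.62°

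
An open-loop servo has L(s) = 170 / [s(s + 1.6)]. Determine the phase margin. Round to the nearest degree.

7 deg

Gain crossover: |L(jω)| = 1 at ω ≈ 13 rad/s.
∠L(j13) = −90° − arctan(13/1.6) ≈ -172.98°
PM = 180° + (-172.98°) = 7.02°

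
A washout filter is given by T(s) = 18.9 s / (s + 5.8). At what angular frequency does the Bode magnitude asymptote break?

The single real pole at s = −5.8 gives a corner at ω = 5.8 rad/s.

5.8 rad/s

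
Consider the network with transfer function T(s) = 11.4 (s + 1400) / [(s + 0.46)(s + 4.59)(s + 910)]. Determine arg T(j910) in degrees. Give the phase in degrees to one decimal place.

∠(j910 + 1400) = arctan(910/1400) = 33.02°
∠(j910 + 0.46) = arctan(910/0.46) = 89.97°
∠(j910 + 4.59) = arctan(910/4.59) = 89.71°
∠(j910 + 910) = arctan(910/910) = 45.00°
∠T(j910) = 33.02° − (89.97° + 89.71° + 45.00°) = -191.66°

-191.7°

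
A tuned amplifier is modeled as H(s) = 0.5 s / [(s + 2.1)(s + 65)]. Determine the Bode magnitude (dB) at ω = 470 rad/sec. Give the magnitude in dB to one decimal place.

-59.5 dB

|j470| = 470
|j470 + 2.1| = √(470² + 2.1²) = 470
|j470 + 65| = √(470² + 65²) = 474.5
|H(j470)| = 0.5 × 470 / (470 × 474.5) = 0.0010538
20 log₁₀(0.0010538) = -59.54 dB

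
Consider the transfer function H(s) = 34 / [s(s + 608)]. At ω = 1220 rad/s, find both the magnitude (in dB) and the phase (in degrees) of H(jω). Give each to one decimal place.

|H| = -93.8 dB, ∠H = -153.5°

|j1220 + 608| = √(1220² + 608²) = 1363
|j1220| = 1220
|H(j1220)| = 34 / (1363 × 1220) = 2.0445e-05
20 log₁₀(2.0445e-05) = -93.79 dB
∠(j1220 + 608) = arctan(1220/608) = 63.51°
∠(j1220) = 90.00°
∠H(j1220) = − (63.51° + 90.00°) = -153.51°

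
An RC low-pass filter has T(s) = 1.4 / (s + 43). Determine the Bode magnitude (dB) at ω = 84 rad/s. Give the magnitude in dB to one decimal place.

|j84 + 43| = √(84² + 43²) = 94.37
|T(j84)| = 1.4 / 94.37 = 0.014836
20 log₁₀(0.014836) = -36.57 dB

-36.6 dB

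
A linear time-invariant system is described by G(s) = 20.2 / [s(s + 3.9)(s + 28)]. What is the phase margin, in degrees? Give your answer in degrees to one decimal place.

Gain crossover: |G(jω)| = 1 at ω ≈ 0.185 rad/s.
∠G(j0.185) = −90° − arctan(0.185/3.9) − arctan(0.185/28) ≈ -93.09°
PM = 180° + (-93.09°) = 86.91°

86.9°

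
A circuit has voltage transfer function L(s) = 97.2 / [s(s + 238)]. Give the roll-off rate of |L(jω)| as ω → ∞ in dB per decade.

-40 dB/decade

With 0 zeros and 2 poles, the high-frequency asymptotic slope is 20 × (0 − 2) = -40 dB/decade.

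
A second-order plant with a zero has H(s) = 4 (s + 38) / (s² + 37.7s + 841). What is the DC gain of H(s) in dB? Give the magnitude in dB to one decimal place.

-14.9 dB

H(0) = 4 × 38 / 841 = 0.18074
20 log₁₀(0.18074) = -14.86 dB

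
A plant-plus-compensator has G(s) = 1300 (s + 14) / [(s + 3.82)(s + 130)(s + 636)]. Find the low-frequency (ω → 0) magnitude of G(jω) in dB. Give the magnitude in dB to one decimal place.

-24.8 dB

G(0) = 1300 × 14 / (3.82 × 130 × 636) = 0.057625
20 log₁₀(0.057625) = -24.79 dB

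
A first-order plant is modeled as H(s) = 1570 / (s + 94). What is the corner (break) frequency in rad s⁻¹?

The single real pole at s = −94 gives a corner at ω = 94 rad s⁻¹.

94 rad s⁻¹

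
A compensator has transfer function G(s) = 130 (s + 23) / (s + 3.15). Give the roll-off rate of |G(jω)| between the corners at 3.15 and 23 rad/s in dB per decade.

-20 dB/decade

In this band the factors already past their corner are: pole at 3.15; net slope = -20 dB/decade.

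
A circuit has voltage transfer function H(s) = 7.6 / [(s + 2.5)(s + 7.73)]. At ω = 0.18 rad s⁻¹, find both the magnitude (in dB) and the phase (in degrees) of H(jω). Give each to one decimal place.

|H| = -8.1 dB, ∠H = -5.5 deg

|j0.18 + 2.5| = √(0.18² + 2.5²) = 2.506
|j0.18 + 7.73| = √(0.18² + 7.73²) = 7.732
|H(j0.18)| = 7.6 / (2.506 × 7.732) = 0.39215
20 log₁₀(0.39215) = -8.13 dB
∠(j0.18 + 2.5) = arctan(0.18/2.5) = 4.12°
∠(j0.18 + 7.73) = arctan(0.18/7.73) = 1.33°
∠H(j0.18) = − (4.12° + 1.33°) = -5.45°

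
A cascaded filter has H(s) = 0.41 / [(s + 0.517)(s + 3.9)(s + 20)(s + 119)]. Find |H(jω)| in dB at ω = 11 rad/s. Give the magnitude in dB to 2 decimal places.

|j11 + 0.517| = √(11² + 0.517²) = 11.01
|j11 + 3.9| = √(11² + 3.9²) = 11.67
|j11 + 20| = √(11² + 20²) = 22.83
|j11 + 119| = √(11² + 119²) = 119.5
|H(j11)| = 0.41 / (11.01 × 11.67 × 22.83 × 119.5) = 1.1695e-06
20 log₁₀(1.1695e-06) = -118.640 dB

-118.64 dB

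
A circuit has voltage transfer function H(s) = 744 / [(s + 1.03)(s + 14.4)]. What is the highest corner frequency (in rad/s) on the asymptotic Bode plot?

14.4 rad/s

Break frequencies occur at each pole and zero magnitude: 1.03 rad/s, 14.4 rad/s.
The highest is 14.4 rad/s.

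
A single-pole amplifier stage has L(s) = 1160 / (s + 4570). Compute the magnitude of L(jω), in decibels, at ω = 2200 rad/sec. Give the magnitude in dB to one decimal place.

|j2200 + 4570| = √(2200² + 4570²) = 5072
|L(j2200)| = 1160 / 5072 = 0.22871
20 log₁₀(0.22871) = -12.81 dB

-12.8 dB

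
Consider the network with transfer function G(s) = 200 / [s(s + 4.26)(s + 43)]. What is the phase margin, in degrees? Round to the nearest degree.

Gain crossover: |G(jω)| = 1 at ω ≈ 1.06 rad/s.
∠G(j1.06) = −90° − arctan(1.06/4.26) − arctan(1.06/43) ≈ -105.37°
PM = 180° + (-105.37°) = 74.63°

75 deg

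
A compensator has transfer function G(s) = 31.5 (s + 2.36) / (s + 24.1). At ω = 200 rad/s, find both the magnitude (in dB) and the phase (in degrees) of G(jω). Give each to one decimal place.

|j200 + 2.36| = √(200² + 2.36²) = 200
|j200 + 24.1| = √(200² + 24.1²) = 201.4
|G(j200)| = 31.5 × 200 / 201.4 = 31.276
20 log₁₀(31.276) = 29.90 dB
∠(j200 + 2.36) = arctan(200/2.36) = 89.32°
∠(j200 + 24.1) = arctan(200/24.1) = 83.13°
∠G(j200) = 89.32° − 83.13° = 6.19°

|G| = 29.9 dB, ∠G = 6.2°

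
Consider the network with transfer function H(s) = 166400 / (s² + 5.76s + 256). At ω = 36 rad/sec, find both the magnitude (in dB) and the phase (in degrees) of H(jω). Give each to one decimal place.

|H| = 43.9 dB, ∠H = -168.7°

|(j36)² + 5.76(j36) + 256| = |-1040 + j207.36| = 1060
|H(j36)| = 166400 / 1060 = 156.91
20 log₁₀(156.91) = 43.91 dB
∠[(j36)² + 5.76(j36) + 256] = ∠[-1040 + j207.36] = 168.72°
∠H(j36) = −168.72° = -168.72°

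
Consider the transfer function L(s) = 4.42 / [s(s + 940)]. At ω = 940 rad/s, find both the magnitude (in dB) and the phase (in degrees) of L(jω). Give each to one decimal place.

|j940 + 940| = √(940² + 940²) = 1329
|j940| = 940
|L(j940)| = 4.42 / (1329 × 940) = 3.5371e-06
20 log₁₀(3.5371e-06) = -109.03 dB
∠(j940 + 940) = arctan(940/940) = 45.00°
∠(j940) = 90.00°
∠L(j940) = − (45.00° + 90.00°) = -135.00°

|L| = -109.0 dB, ∠L = -135.0°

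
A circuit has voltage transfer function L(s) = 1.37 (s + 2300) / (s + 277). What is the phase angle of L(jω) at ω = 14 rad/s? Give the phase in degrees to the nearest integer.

∠(j14 + 2300) = arctan(14/2300) = 0.35°
∠(j14 + 277) = arctan(14/277) = 2.89°
∠L(j14) = 0.35° − 2.89° = -2.54°

-3°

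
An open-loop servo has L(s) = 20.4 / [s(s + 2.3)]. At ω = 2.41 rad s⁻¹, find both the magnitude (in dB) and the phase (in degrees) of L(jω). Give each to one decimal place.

|L| = 8.1 dB, ∠L = -136.3°

|j2.41 + 2.3| = √(2.41² + 2.3²) = 3.331
|j2.41| = 2.41
|L(j2.41)| = 20.4 / (3.331 × 2.41) = 2.5409
20 log₁₀(2.5409) = 8.10 dB
∠(j2.41 + 2.3) = arctan(2.41/2.3) = 46.34°
∠(j2.41) = 90.00°
∠L(j2.41) = − (46.34° + 90.00°) = -136.34°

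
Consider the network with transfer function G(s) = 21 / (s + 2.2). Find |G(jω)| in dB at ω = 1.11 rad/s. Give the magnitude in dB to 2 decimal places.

18.61 dB

|j1.11 + 2.2| = √(1.11² + 2.2²) = 2.464
|G(j1.11)| = 21 / 2.464 = 8.5222
20 log₁₀(8.5222) = 18.611 dB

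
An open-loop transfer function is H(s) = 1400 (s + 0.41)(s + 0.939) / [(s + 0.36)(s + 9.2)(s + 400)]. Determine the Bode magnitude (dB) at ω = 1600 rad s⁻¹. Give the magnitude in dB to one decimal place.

|j1600 + 0.41| = √(1600² + 0.41²) = 1600
|j1600 + 0.939| = √(1600² + 0.939²) = 1600
|j1600 + 0.36| = √(1600² + 0.36²) = 1600
|j1600 + 9.2| = √(1600² + 9.2²) = 1600
|j1600 + 400| = √(1600² + 400²) = 1649
|H(j1600)| = 1400 × 1600 × 1600 / (1600 × 1600 × 1649) = 0.84886
20 log₁₀(0.84886) = -1.42 dB

-1.4 dB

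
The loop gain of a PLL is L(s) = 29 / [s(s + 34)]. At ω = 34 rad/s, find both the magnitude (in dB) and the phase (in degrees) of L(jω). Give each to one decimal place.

|j34 + 34| = √(34² + 34²) = 48.08
|j34| = 34
|L(j34)| = 29 / (48.08 × 34) = 0.017739
20 log₁₀(0.017739) = -35.02 dB
∠(j34 + 34) = arctan(34/34) = 45.00°
∠(j34) = 90.00°
∠L(j34) = − (45.00° + 90.00°) = -135.00°

|L| = -35.0 dB, ∠L = -135.0°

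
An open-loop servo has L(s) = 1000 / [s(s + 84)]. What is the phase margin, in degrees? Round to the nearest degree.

Gain crossover: |L(jω)| = 1 at ω ≈ 11.8 rad s⁻¹.
∠L(j11.8) = −90° − arctan(11.8/84) ≈ -97.99°
PM = 180° + (-97.99°) = 82.01°

82°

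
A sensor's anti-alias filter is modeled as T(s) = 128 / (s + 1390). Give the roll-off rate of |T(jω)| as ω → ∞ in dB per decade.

With 0 zeros and 1 pole, the high-frequency asymptotic slope is 20 × (0 − 1) = -20 dB/decade.

-20 dB/decade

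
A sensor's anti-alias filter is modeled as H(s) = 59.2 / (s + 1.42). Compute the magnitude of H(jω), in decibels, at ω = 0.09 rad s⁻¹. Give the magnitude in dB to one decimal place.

32.4 dB

|j0.09 + 1.42| = √(0.09² + 1.42²) = 1.423
|H(j0.09)| = 59.2 / 1.423 = 41.607
20 log₁₀(41.607) = 32.38 dB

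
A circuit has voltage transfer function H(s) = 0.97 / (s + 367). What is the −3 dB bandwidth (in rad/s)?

367 rad/s

For a single-pole low-pass, the −3 dB point is at the pole: ω = 367 rad/s.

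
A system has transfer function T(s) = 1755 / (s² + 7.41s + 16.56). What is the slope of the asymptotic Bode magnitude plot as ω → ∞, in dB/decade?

-40 dB/decade

With 0 zeros and 2 poles, the high-frequency asymptotic slope is 20 × (0 − 2) = -40 dB/decade.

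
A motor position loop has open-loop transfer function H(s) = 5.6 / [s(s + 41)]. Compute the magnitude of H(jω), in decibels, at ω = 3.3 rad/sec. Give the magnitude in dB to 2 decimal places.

|j3.3 + 41| = √(3.3² + 41²) = 41.13
|j3.3| = 3.3
|H(j3.3)| = 5.6 / (41.13 × 3.3) = 0.041256
20 log₁₀(0.041256) = -27.690 dB

-27.69 dB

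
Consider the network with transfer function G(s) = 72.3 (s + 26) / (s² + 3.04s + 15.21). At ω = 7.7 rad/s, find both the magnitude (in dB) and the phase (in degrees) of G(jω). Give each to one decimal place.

|G| = 31.9 dB, ∠G = -135.5°

|j7.7 + 26| = √(7.7² + 26²) = 27.12
|(j7.7)² + 3.04(j7.7) + 15.21| = |-44.08 + j23.408| = 49.91
|G(j7.7)| = 72.3 × 27.12 / 49.91 = 39.281
20 log₁₀(39.281) = 31.88 dB
∠(j7.7 + 26) = arctan(7.7/26) = 16.50°
∠[(j7.7)² + 3.04(j7.7) + 15.21] = ∠[-44.08 + j23.408] = 152.03°
∠G(j7.7) = 16.50° − 152.03° = -135.53°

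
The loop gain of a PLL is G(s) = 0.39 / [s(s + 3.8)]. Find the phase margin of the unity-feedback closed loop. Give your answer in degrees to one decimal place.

Gain crossover: |G(jω)| = 1 at ω ≈ 0.103 rad s⁻¹.
∠G(j0.103) = −90° − arctan(0.103/3.8) ≈ -91.55°
PM = 180° + (-91.55°) = 88.45°

88.5°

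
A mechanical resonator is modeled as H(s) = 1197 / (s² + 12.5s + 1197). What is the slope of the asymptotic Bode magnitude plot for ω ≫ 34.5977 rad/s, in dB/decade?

With 0 zeros and 2 poles, the high-frequency asymptotic slope is 20 × (0 − 2) = -40 dB/decade.

-40 dB/decade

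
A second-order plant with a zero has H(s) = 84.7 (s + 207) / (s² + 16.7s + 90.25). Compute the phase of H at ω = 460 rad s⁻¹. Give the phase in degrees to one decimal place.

-112.1 deg

∠(j460 + 207) = arctan(460/207) = 65.77°
∠[(j460)² + 16.7(j460) + 90.25] = ∠[-2.1151e+05 + j7682] = 177.92°
∠H(j460) = 65.77° − 177.92° = -112.15°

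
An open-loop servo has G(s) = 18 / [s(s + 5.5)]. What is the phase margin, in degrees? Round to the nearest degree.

62°

Gain crossover: |G(jω)| = 1 at ω ≈ 2.9 rad/s.
∠G(j2.9) = −90° − arctan(2.9/5.5) ≈ -117.77°
PM = 180° + (-117.77°) = 62.23°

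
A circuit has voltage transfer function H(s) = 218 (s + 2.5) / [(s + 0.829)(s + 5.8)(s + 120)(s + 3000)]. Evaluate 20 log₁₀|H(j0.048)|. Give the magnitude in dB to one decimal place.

|j0.048 + 2.5| = √(0.048² + 2.5²) = 2.5
|j0.048 + 0.829| = √(0.048² + 0.829²) = 0.8304
|j0.048 + 5.8| = √(0.048² + 5.8²) = 5.8
|j0.048 + 120| = √(0.048² + 120²) = 120
|j0.048 + 3000| = √(0.048² + 3000²) = 3000
|H(j0.048)| = 218 × 2.5 / (0.8304 × 5.8 × 120 × 3000) = 0.00031438
20 log₁₀(0.00031438) = -70.05 dB

-70.1 dB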